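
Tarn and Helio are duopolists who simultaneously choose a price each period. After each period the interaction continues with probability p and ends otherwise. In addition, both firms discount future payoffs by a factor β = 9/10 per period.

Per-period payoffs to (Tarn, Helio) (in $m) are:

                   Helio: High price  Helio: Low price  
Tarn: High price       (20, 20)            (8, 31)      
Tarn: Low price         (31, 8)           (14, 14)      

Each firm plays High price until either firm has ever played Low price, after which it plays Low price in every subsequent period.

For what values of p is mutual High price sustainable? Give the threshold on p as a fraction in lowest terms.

110/153

Expected continuation weight on next period's payoff is β·p = 9/10·p, which plays the role of the discount factor.
Cooperation requires 9/10·p ≥ (31−20)/(31−14) = 11/17, hence p ≥ 110/153.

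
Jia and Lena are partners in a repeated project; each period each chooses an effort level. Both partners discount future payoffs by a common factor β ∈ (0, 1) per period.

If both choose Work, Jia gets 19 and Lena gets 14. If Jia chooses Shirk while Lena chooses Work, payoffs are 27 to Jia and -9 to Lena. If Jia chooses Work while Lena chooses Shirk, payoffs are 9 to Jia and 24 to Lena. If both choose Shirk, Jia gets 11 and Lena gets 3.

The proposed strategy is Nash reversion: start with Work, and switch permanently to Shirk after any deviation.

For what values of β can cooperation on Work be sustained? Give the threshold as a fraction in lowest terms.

Jia: cooperation gives 19 each period; deviation gives 27 once then 11 forever.
  19/(1−β) ≥ 27 + 11β/(1−β) ⇒ β ≥ 8/16 = 1/2.
Lena: cooperation gives 14 each period; deviation gives 24 once then 3 forever.
  β ≥ 10/21.
Both must hold, so the binding constraint is Jia's: β ≥ 1/2.

1/2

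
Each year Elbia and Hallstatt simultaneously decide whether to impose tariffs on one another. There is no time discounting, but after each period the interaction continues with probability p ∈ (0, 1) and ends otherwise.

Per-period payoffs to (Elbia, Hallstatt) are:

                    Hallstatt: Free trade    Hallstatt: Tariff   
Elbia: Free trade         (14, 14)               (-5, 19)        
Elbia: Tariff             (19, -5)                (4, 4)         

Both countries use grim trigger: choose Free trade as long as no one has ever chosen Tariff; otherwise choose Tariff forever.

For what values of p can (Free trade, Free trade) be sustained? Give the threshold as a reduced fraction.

1/3

Expected cooperation value is 14 + p·14 + p²·14 + … = 14/(1−p); deviation gives 19 + p·4/(1−p).
14 ≥ 19(1−p) + 4p ⇒ 15p ≥ 5 ⇒ p ≥ 5/15 = 1/3.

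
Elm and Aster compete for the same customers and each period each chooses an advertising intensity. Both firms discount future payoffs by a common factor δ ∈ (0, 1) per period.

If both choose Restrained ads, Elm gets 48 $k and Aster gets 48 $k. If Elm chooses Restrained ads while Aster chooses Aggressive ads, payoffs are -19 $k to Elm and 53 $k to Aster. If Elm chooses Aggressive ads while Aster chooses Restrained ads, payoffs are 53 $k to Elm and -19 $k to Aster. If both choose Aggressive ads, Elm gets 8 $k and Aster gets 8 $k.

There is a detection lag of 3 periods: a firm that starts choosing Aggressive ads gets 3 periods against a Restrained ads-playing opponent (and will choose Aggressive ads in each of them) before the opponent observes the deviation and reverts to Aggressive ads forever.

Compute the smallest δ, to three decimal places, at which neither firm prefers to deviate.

0.481

The best deviation is to choose Aggressive ads for all 3 undetected periods, earning 53 each, then 8 forever once detected.
Deviation value: 53(1−δ^3)/(1−δ) + 8δ^3/(1−δ); cooperation value: 48/(1−δ).
IC: 48 ≥ 53(1−δ^3) + 8δ^3 = 53 − 45δ^3.
So δ^3 ≥ 5/45 = 1/9, giving δ ≥ (1/9)^(1/3) ≈ 0.481.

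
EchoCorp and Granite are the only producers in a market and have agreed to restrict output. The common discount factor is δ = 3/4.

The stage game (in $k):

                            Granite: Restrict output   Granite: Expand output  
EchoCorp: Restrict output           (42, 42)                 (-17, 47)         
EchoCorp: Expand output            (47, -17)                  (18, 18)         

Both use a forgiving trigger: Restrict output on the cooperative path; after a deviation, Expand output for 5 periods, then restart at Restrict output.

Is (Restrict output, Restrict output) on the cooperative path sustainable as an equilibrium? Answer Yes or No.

A one-shot deviation gives 47 now, then 18 for 5 periods, then back to 42.
Gain from deviating: (47−42) today; loss: (42−18) in each of the next 5 periods.
No-deviation condition: (42−18)(δ+…+δ^5) ≥ 47−42, i.e. δ+…+δ^5 ≥ 5/24.
At δ = 3/4: δ+…+δ^5 = 2.2881 ≥ 0.2083.
So cooperation is sustainable.

Yes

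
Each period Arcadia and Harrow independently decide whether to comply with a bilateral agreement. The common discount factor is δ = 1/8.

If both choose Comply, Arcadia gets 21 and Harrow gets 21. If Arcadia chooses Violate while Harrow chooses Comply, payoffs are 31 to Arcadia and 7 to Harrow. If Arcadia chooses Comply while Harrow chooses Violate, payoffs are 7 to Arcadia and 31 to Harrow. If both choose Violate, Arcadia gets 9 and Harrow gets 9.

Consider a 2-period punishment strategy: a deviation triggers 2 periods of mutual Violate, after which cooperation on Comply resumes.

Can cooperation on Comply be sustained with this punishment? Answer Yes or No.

A one-shot deviation gives 31 now, then 9 for 2 periods, then back to 21.
Gain from deviating: (31−21) today; loss: (21−9) in each of the next 2 periods.
No-deviation condition: (21−9)(δ+…+δ^2) ≥ 31−21, i.e. δ+…+δ^2 ≥ 5/6.
At δ = 1/8: δ+…+δ^2 = 0.1406 < 0.8333.
So cooperation is not sustainable.

No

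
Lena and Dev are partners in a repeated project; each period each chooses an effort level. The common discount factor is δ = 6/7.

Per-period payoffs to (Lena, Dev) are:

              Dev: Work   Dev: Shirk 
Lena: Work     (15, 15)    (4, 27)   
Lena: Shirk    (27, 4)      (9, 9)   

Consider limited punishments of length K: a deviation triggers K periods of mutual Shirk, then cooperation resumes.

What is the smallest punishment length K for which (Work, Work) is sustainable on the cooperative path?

3

No profitable deviation requires (15−9)(δ+…+δ^K) ≥ 27−15, i.e. δ+…+δ^K ≥ 2 ≈ 2.0000.
With δ = 6/7, the partial sums are K=1: 0.8571, K=2: 1.5918, K=3: 2.2216.
K = 3 is the first length at which the sum reaches 2.0000.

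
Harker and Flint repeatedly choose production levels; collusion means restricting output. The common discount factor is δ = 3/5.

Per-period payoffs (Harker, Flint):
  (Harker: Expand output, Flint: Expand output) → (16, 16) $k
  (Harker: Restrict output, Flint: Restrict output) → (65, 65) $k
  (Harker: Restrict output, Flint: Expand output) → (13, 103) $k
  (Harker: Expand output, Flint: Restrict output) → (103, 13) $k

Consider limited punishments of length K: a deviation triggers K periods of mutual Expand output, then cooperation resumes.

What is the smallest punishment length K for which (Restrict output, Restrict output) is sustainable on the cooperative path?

Need Σ_{k=1}^{K} δ^k ≥ (103−65)/(65−16) = 0.7755 at δ = 3/5.
At K = 1 the sum is 0.6000 < 0.7755; at K = 2 it is 0.9600 ≥ 0.7755.
So the minimum punishment length is K = 2.

2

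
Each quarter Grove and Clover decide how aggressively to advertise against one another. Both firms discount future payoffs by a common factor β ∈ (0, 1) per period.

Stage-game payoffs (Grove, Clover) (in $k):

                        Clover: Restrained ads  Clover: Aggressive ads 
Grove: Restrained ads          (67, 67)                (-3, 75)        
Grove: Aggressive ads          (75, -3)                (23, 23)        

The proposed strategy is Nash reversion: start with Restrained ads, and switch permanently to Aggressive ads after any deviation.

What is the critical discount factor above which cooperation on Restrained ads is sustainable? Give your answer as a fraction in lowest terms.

One-period gain from deviating is 75 − 67 = 8. The loss is 67 − 23 = 44 in every subsequent period, with present value 44·β/(1−β).
Deviation is unprofitable when 44·β/(1−β) ≥ 8, i.e. β/(1−β) ≥ 2/11.
Equivalently β ≥ 8/(8+44) = 2/13.

2/13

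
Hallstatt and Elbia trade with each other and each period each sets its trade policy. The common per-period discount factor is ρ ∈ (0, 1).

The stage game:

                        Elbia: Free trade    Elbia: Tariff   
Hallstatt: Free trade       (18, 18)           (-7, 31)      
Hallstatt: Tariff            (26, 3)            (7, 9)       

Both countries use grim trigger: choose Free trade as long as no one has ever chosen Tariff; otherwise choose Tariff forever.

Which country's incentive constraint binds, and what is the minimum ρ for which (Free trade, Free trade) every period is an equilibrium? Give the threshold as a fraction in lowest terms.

For Hallstatt: deviation gain 26−18 = 8, per-period punishment loss 18−7 = 11. IC gives ρ ≥ 8/19.
For Elbia: gain 13, loss 9 per period, so ρ ≥ 13/22.
The tighter constraint is Elbia's, so cooperation needs ρ ≥ 13/22.

Elbia; ρ ≥ 13/22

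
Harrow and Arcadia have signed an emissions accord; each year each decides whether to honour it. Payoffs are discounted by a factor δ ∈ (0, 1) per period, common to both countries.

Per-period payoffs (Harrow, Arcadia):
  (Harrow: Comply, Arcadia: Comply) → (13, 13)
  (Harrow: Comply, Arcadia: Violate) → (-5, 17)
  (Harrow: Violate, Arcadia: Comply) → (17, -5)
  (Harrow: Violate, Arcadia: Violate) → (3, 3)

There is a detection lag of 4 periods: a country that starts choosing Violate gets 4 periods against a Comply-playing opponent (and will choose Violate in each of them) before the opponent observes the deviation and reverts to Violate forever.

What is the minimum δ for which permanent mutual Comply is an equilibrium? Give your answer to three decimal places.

0.731

A deviator earns 17 for 4 periods, then 3 forever; cooperating earns 13 forever. Multiplying the IC by (1−δ):
13 ≥ 17(1−δ^4) + 3δ^4, so 14·δ^4 ≥ 4 and δ^4 ≥ 2/7.
δ ≥ (2/7)^(1/4) ≈ 0.731.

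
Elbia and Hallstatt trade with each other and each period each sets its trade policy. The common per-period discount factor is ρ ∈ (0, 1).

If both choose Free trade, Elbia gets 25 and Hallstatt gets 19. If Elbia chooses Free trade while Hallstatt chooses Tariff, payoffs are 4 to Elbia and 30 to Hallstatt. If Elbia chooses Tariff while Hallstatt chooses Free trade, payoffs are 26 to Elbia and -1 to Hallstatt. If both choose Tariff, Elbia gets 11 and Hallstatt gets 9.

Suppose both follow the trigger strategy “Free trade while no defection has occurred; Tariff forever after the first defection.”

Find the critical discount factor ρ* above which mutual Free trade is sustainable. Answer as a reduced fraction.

11/21

For Elbia: deviation gain 26−25 = 1, per-period punishment loss 25−11 = 14. IC gives ρ ≥ 1/15.
For Hallstatt: gain 11, loss 10 per period, so ρ ≥ 11/21.
The tighter constraint is Hallstatt's, so cooperation needs ρ ≥ 11/21.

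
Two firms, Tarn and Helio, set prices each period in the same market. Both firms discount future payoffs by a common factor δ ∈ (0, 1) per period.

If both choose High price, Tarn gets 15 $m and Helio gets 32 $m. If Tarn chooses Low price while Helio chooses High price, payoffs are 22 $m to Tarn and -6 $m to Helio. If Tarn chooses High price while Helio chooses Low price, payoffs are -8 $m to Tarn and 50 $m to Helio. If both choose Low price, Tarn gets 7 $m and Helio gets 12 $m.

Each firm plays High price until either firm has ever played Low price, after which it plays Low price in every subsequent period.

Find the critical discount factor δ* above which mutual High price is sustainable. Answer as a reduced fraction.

9/19

Tarn: cooperation gives 15 each period; deviation gives 22 once then 7 forever.
  15/(1−δ) ≥ 22 + 7δ/(1−δ) ⇒ δ ≥ 7/15.
Helio: cooperation gives 32 each period; deviation gives 50 once then 12 forever.
  δ ≥ 18/38 = 9/19.
Both must hold, so the binding constraint is Helio's: δ ≥ 9/19.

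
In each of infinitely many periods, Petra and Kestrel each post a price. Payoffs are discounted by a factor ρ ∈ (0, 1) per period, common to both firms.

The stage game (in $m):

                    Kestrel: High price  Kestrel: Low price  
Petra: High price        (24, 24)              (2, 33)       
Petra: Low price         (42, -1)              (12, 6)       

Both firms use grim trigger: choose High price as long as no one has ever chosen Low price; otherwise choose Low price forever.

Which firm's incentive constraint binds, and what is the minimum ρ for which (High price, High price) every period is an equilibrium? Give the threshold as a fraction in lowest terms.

Petra; ρ ≥ 3/5

Petra: cooperation gives 24 each period; deviation gives 42 once then 12 forever.
  24/(1−ρ) ≥ 42 + 12ρ/(1−ρ) ⇒ ρ ≥ 18/30 = 3/5.
Kestrel: cooperation gives 24 each period; deviation gives 33 once then 6 forever.
  ρ ≥ 9/27 = 1/3.
Both must hold, so the binding constraint is Petra's: ρ ≥ 3/5.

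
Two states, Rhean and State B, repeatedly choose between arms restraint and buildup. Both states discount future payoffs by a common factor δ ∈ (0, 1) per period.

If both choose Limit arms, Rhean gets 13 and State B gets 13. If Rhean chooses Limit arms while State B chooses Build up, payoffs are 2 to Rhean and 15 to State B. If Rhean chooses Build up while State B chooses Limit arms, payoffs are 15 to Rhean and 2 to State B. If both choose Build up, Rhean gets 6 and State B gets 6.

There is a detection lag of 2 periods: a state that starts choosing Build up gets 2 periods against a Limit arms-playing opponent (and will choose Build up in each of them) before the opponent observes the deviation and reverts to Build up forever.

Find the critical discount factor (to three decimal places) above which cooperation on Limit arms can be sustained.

Deviating for the 2 undetected periods gains 15−13 = 2 per period over cooperation, then loses 13−6 = 7 per period forever once punishment starts.
Gain: 2(1 + δ + … + δ^1); loss: 7·δ^2/(1−δ).
No profitable deviation ⇔ 2(1−δ^2) ≤ 7·δ^2, i.e. δ^2 ≥ 2/(2+7) = 2/9.
Hence δ ≥ (2/9)^(1/2) ≈ 0.471.

0.471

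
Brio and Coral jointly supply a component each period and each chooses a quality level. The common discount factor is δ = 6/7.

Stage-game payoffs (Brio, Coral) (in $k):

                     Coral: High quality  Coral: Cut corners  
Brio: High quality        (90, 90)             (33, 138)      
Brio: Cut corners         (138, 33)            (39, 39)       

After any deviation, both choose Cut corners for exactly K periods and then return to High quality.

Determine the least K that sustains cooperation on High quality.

Need Σ_{k=1}^{K} δ^k ≥ (138−90)/(90−39) = 0.9412 at δ = 6/7.
At K = 1 the sum is 0.8571 < 0.9412; at K = 2 it is 1.5918 ≥ 0.9412.
So the minimum punishment length is K = 2.

2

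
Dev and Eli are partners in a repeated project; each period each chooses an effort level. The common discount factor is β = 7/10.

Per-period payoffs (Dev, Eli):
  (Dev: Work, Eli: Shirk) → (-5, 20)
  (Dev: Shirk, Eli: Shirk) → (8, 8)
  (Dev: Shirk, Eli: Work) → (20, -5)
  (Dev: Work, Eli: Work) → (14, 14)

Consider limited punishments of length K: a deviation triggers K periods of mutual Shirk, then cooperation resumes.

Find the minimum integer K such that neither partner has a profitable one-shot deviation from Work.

Need Σ_{k=1}^{K} β^k ≥ (20−14)/(14−8) = 1.0000 at β = 7/10.
At K = 1 the sum is 0.7000 < 1.0000; at K = 2 it is 1.1900 ≥ 1.0000.
So the minimum punishment length is K = 2.

2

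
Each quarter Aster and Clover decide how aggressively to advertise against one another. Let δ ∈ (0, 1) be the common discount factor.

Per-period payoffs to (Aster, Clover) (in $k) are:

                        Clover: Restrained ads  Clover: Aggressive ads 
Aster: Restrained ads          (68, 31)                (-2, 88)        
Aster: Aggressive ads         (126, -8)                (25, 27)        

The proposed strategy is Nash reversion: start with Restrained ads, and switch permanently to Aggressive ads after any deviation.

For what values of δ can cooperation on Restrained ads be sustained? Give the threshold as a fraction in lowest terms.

57/61

Aster's threshold: (126−68)/(126−25) = 58/101.
Clover's threshold: (88−31)/(88−27) = 57/61.
58/101 < 57/61, so Clover binds and δ* = 57/61.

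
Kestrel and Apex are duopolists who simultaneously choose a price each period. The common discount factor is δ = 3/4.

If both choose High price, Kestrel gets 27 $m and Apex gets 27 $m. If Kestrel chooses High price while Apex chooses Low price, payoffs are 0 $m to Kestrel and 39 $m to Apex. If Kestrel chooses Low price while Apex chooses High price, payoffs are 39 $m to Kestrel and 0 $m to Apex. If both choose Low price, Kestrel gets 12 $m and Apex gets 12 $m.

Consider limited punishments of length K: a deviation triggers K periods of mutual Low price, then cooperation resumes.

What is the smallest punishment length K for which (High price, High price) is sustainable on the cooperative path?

2

No profitable deviation requires (27−12)(δ+…+δ^K) ≥ 39−27, i.e. δ+…+δ^K ≥ 4/5 ≈ 0.8000.
With δ = 3/4, the partial sums are K=1: 0.7500, K=2: 1.3125.
K = 2 is the first length at which the sum reaches 0.8000.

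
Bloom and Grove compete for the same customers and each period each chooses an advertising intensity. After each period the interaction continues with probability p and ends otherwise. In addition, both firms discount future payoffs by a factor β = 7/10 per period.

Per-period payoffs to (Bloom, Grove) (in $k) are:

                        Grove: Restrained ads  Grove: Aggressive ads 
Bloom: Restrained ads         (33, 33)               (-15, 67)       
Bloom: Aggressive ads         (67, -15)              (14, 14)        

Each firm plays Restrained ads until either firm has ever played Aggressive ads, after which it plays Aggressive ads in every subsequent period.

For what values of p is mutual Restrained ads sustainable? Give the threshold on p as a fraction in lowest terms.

Expected continuation weight on next period's payoff is β·p = 7/10·p, which plays the role of the discount factor.
Cooperation requires 7/10·p ≥ (67−33)/(67−14) = 34/53, hence p ≥ 340/371.

340/371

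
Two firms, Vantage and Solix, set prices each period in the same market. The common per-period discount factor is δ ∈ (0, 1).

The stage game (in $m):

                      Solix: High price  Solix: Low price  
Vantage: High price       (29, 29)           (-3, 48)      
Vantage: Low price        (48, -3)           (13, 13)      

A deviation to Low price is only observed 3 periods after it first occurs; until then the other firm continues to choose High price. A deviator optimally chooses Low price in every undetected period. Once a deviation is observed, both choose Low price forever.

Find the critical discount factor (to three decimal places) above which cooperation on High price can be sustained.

0.816

Deviating for the 3 undetected periods gains 48−29 = 19 per period over cooperation, then loses 29−13 = 16 per period forever once punishment starts.
Gain: 19(1 + δ + … + δ^2); loss: 16·δ^3/(1−δ).
No profitable deviation ⇔ 19(1−δ^3) ≤ 16·δ^3, i.e. δ^3 ≥ 19/(19+16) = 19/35.
Hence δ ≥ (19/35)^(1/3) ≈ 0.816.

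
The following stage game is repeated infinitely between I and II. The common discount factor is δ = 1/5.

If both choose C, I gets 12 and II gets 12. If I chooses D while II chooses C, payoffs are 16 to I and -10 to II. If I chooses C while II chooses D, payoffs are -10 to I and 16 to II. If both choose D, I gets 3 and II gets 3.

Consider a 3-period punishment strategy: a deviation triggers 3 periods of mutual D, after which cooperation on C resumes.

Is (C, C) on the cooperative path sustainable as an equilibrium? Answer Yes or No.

IC: δ+…+δ^3 ≥ (16−12)/(12−3) = 4/9.
At δ = 1/5: partial sum = 0.2480 < 0.4444. Cooperation not sustainable.

No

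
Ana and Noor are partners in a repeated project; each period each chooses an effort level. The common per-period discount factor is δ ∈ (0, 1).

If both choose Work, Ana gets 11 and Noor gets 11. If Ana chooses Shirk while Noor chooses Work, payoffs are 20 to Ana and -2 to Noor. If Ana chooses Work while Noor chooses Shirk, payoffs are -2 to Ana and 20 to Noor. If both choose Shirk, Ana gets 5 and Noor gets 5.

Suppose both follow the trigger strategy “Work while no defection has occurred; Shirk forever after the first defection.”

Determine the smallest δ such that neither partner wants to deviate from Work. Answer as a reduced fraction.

11/(1−δ) ≥ 20 + 5δ/(1−δ)
11 ≥ 20 − 15δ
δ ≥ 9/15 = 3/5.

3/5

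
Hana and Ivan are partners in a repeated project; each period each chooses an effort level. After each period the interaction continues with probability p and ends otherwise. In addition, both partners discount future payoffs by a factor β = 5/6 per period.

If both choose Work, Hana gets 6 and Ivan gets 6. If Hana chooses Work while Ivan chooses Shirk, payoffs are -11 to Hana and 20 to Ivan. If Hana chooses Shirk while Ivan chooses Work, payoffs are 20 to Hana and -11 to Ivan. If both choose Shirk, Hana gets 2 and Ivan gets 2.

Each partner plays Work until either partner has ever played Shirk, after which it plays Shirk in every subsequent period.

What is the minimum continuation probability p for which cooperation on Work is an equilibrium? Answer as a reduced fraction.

14/15

With continuation probability p and discount β, the effective per-period discount factor is βp.
Grim-trigger IC: βp ≥ (20−6)/(20−2) = 7/9.
So p ≥ (7/9)/(5/6) = 14/15.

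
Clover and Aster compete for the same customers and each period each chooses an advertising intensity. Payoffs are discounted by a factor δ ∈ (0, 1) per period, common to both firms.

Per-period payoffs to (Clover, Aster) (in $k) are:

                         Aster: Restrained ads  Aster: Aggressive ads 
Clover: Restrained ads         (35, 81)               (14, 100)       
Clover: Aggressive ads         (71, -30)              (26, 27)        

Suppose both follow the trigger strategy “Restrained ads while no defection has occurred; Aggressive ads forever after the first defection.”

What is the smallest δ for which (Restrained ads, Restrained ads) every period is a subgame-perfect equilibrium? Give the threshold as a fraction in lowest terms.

4/5

For Clover: deviation gain 71−35 = 36, per-period punishment loss 35−26 = 9. IC gives δ ≥ 36/45 = 4/5.
For Aster: gain 19, loss 54 per period, so δ ≥ 19/73.
The tighter constraint is Clover's, so cooperation needs δ ≥ 4/5.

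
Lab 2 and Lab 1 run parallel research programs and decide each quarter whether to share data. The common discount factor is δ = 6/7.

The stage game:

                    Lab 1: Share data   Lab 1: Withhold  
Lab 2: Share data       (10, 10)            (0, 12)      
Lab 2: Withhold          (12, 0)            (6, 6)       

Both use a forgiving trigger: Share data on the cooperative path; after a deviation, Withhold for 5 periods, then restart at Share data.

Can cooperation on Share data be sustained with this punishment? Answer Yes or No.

A one-shot deviation gives 12 now, then 6 for 5 periods, then back to 10.
Gain from deviating: (12−10) today; loss: (10−6) in each of the next 5 periods.
No-deviation condition: (10−6)(δ+…+δ^5) ≥ 12−10, i.e. δ+…+δ^5 ≥ 1/2.
At δ = 6/7: δ+…+δ^5 = 3.2240 ≥ 0.5000.
So cooperation is sustainable.

Yes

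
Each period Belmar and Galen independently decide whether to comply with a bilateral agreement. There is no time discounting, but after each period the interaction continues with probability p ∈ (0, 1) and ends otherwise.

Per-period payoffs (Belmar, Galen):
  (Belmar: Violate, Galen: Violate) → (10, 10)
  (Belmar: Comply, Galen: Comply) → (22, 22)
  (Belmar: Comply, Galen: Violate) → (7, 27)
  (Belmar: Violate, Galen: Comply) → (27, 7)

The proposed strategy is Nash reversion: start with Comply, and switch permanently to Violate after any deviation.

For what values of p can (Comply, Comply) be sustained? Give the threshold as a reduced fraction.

5/17

With no time discounting, the continuation probability p plays the role of the discount factor.
Grim-trigger IC: 22/(1−p) ≥ 27 + 10p/(1−p) ⇒ p ≥ (27−22)/(27−10) = 5/17.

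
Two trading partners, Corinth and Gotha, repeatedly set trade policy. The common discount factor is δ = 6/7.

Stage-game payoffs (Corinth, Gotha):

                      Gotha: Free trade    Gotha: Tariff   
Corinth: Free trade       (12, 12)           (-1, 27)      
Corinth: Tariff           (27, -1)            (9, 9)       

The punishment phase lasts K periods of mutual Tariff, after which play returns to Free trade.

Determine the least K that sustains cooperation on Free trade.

12

IC: δ(1−δ^K)/(1−δ) ≥ (27−12)/(12−9) = 5.
With δ = 6/7: need 1 − δ^K ≥ 5·(1−6/7)/(6/7), i.e. δ^K ≤ 0.1667.
Since (6/7)^11 = 0.1835 and (6/7)^12 = 0.1573, the smallest such K is 12.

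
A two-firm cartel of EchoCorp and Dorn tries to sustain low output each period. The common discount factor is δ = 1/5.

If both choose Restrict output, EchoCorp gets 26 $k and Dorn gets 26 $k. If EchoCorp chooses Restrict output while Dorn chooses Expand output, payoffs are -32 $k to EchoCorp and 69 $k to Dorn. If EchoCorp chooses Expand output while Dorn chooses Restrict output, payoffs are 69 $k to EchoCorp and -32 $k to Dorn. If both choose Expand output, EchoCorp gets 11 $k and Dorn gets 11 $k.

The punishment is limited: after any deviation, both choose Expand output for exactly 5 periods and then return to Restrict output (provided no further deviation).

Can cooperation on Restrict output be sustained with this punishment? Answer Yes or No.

IC: δ+…+δ^5 ≥ (69−26)/(26−11) = 43/15.
At δ = 1/5: partial sum = 0.2499 < 2.8667. Cooperation not sustainable.

No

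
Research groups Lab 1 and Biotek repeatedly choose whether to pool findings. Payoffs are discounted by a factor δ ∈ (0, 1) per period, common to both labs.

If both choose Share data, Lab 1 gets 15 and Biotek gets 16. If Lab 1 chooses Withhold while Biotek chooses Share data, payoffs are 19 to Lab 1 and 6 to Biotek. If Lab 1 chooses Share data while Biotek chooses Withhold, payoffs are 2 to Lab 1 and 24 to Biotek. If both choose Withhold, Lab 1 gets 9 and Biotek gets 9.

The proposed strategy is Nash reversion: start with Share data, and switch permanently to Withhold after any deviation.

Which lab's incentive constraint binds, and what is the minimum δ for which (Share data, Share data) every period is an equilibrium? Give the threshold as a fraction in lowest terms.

For Lab 1: deviation gain 19−15 = 4, per-period punishment loss 15−9 = 6. IC gives δ ≥ 4/10 = 2/5.
For Biotek: gain 8, loss 7 per period, so δ ≥ 8/15.
The tighter constraint is Biotek's, so cooperation needs δ ≥ 8/15.

Biotek; δ ≥ 8/15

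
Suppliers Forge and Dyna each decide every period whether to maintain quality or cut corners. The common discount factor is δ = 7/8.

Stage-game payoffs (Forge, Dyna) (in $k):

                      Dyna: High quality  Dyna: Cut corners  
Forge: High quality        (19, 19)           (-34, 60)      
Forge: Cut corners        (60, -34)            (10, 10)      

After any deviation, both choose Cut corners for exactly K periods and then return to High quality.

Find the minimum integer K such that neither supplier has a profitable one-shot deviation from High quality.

8

IC: δ(1−δ^K)/(1−δ) ≥ (60−19)/(19−10) = 41/9.
With δ = 7/8: need 1 − δ^K ≥ 41/9·(1−7/8)/(7/8), i.e. δ^K ≤ 0.3492.
Since (7/8)^7 = 0.3927 and (7/8)^8 = 0.3436, the smallest such K is 8.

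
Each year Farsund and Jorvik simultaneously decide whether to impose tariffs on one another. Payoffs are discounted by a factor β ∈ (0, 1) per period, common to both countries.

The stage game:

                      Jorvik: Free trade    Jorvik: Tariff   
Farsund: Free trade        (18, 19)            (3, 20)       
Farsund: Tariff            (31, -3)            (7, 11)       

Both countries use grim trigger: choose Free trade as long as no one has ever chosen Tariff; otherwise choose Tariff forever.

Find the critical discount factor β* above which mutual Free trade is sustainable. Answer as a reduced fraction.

Farsund's threshold: (31−18)/(31−7) = 13/24.
Jorvik's threshold: (20−19)/(20−11) = 1/9.
13/24 > 1/9, so Farsund binds and β* = 13/24.

13/24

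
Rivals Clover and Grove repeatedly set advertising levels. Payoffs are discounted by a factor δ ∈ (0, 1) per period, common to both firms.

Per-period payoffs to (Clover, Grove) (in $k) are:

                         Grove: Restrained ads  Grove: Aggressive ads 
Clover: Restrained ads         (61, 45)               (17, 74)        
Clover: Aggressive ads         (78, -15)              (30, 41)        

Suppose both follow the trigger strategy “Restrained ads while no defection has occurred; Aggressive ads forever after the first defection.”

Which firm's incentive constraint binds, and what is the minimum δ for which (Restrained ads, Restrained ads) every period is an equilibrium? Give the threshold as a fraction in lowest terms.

For Clover: deviation gain 78−61 = 17, per-period punishment loss 61−30 = 31. IC gives δ ≥ 17/48.
For Grove: gain 29, loss 4 per period, so δ ≥ 29/33.
The tighter constraint is Grove's, so cooperation needs δ ≥ 29/33.

Grove; δ ≥ 29/33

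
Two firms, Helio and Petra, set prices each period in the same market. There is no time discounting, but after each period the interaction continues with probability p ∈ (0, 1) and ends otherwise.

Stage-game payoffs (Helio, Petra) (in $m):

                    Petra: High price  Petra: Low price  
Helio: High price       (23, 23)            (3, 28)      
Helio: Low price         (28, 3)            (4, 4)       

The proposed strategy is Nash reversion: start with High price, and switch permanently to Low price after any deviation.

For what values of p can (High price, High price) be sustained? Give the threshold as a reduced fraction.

Expected cooperation value is 23 + p·23 + p²·23 + … = 23/(1−p); deviation gives 28 + p·4/(1−p).
23 ≥ 28(1−p) + 4p ⇒ 24p ≥ 5 ⇒ p ≥ 5/24.

5/24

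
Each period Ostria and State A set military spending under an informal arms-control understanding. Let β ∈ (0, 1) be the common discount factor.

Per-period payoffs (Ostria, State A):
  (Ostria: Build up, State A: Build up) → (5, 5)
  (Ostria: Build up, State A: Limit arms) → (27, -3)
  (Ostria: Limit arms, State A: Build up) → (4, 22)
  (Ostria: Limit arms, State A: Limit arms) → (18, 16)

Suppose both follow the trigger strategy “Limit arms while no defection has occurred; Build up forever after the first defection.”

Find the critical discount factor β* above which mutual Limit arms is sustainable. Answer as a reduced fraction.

9/22

Ostria's threshold: (27−18)/(27−5) = 9/22.
State A's threshold: (22−16)/(22−5) = 6/17.
9/22 > 6/17, so Ostria binds and β* = 9/22.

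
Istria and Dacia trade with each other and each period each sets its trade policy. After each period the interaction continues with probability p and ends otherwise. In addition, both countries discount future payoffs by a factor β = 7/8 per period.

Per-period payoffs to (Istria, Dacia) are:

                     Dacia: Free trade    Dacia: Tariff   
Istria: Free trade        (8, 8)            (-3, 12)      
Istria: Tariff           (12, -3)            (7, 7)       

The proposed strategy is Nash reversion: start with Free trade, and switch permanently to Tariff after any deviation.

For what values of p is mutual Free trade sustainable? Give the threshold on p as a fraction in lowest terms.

32/35

With continuation probability p and discount β, the effective per-period discount factor is βp.
Grim-trigger IC: βp ≥ (12−8)/(12−7) = 4/5.
So p ≥ (4/5)/(7/8) = 32/35.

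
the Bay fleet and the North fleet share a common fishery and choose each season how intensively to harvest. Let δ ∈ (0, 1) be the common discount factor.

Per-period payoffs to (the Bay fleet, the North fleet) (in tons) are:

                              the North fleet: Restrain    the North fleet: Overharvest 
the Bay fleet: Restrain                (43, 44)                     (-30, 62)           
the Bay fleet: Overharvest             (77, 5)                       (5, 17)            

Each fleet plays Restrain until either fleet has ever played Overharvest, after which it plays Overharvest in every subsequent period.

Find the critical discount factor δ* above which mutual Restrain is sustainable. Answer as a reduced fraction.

17/36

For the Bay fleet: deviation gain 77−43 = 34, per-period punishment loss 43−5 = 38. IC gives δ ≥ 34/72 = 17/36.
For the North fleet: gain 18, loss 27 per period, so δ ≥ 18/45 = 2/5.
The tighter constraint is the Bay fleet's, so cooperation needs δ ≥ 17/36.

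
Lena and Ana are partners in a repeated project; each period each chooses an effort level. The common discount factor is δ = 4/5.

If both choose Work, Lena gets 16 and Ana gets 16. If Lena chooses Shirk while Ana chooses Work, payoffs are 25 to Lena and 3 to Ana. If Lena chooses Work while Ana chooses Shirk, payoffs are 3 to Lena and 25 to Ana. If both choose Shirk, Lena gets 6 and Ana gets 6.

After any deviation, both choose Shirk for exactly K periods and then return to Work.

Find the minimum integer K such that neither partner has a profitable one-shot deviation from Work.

No profitable deviation requires (16−6)(δ+…+δ^K) ≥ 25−16, i.e. δ+…+δ^K ≥ 9/10 ≈ 0.9000.
With δ = 4/5, the partial sums are K=1: 0.8000, K=2: 1.4400.
K = 2 is the first length at which the sum reaches 0.9000.

2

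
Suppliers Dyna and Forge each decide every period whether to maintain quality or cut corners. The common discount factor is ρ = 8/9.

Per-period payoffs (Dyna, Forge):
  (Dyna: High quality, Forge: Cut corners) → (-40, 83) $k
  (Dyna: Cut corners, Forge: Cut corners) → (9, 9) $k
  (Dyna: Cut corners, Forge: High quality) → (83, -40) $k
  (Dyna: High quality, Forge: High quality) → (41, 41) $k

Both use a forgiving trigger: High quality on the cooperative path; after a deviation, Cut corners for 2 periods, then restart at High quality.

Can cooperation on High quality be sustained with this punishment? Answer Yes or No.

Comparing payoff streams over the 3 periods until play realigns: cooperate → 41(1+ρ+…+ρ^2); deviate → 83 + 9(ρ+…+ρ^2).
Cooperation is sustained iff (41−9)(ρ+…+ρ^2) ≥ 83−41.
ρ+…+ρ^2 = 8/9·(1−(8/9)^2)/(1−8/9) = 1.6790, and (83−41)/(41−9) = 1.3125.
1.6790 ≥ 1.3125, so cooperation is sustainable.

Yes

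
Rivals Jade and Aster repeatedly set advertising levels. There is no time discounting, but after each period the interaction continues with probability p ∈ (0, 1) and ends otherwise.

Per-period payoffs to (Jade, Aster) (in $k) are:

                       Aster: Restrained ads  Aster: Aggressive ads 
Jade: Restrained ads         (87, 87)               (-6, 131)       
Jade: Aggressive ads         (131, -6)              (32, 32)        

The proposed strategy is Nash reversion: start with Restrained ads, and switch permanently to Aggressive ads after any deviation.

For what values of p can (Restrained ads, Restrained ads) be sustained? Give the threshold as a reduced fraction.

With no time discounting, the continuation probability p plays the role of the discount factor.
Grim-trigger IC: 87/(1−p) ≥ 131 + 32p/(1−p) ⇒ p ≥ (131−87)/(131−32) = 4/9.

4/9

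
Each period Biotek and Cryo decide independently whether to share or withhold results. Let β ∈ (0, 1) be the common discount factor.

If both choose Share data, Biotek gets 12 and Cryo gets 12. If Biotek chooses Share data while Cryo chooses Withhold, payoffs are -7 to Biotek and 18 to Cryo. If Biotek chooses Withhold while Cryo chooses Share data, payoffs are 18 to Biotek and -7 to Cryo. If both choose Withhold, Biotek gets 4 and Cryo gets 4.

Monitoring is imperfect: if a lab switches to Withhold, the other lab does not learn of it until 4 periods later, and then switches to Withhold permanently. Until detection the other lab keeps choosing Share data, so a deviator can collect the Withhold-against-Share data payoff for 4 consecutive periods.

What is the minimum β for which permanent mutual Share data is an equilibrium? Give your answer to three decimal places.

0.809

Deviating for the 4 undetected periods gains 18−12 = 6 per period over cooperation, then loses 12−4 = 8 per period forever once punishment starts.
Gain: 6(1 + β + … + β^3); loss: 8·β^4/(1−β).
No profitable deviation ⇔ 6(1−β^4) ≤ 8·β^4, i.e. β^4 ≥ 6/(6+8) = 3/7.
Hence β ≥ (3/7)^(1/4) ≈ 0.809.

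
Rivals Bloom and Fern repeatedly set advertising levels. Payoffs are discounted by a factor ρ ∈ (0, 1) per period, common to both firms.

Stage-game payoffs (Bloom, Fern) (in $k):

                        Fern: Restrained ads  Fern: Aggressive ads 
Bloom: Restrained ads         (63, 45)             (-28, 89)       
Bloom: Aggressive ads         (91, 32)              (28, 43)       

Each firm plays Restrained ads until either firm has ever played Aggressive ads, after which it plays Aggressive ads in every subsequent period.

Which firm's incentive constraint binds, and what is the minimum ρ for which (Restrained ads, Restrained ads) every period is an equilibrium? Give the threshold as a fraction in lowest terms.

Bloom's threshold: (91−63)/(91−28) = 4/9.
Fern's threshold: (89−45)/(89−43) = 22/23.
4/9 < 22/23, so Fern binds and ρ* = 22/23.

Fern; ρ ≥ 22/23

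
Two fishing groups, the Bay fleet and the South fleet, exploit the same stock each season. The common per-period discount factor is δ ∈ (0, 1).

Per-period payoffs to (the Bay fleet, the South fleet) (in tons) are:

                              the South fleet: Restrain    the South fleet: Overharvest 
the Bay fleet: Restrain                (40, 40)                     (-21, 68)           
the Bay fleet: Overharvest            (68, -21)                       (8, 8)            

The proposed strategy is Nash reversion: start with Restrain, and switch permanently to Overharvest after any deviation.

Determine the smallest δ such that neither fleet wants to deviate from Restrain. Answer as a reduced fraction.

7/15

One-period gain from deviating is 68 − 40 = 28. The loss is 40 − 8 = 32 in every subsequent period, with present value 32·δ/(1−δ).
Deviation is unprofitable when 32·δ/(1−δ) ≥ 28, i.e. δ/(1−δ) ≥ 7/8.
Equivalently δ ≥ 28/(28+32) = 7/15.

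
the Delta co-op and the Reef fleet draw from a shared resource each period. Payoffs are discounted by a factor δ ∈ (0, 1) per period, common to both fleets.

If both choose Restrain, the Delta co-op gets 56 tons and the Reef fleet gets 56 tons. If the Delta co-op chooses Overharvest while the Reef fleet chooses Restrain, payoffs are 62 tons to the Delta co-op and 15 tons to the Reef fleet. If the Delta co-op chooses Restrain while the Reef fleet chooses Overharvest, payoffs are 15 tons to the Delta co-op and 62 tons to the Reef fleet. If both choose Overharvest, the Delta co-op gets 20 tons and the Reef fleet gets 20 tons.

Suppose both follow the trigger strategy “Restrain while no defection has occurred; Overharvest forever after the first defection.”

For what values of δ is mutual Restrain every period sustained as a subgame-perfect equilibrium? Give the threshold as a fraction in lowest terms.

Cooperation forever yields 56 each period: 56/(1−δ).
Deviating yields 62 once, then 20 forever: 62 + 20δ/(1−δ).
No profitable deviation requires 56/(1−δ) ≥ 62 + 20δ/(1−δ).
Multiplying by (1−δ): 56 ≥ 62(1−δ) + 20δ = 62 − 42δ.
So 42δ ≥ 6, i.e. δ ≥ 6/42 = 1/7.

1/7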